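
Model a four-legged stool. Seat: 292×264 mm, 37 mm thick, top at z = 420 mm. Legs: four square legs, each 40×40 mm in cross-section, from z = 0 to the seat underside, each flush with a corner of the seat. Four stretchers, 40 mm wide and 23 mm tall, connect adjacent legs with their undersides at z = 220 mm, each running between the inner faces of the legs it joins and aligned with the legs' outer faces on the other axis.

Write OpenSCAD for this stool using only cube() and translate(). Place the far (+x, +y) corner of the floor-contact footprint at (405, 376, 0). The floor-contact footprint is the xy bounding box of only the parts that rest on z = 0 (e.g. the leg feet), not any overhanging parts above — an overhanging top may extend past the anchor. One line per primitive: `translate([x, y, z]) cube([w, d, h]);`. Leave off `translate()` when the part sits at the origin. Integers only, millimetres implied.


// leg_h = 420 - 37 = 383
// stretcher span = 292 - 2*40 = 212
translate([113, 112, 383]) cube([292, 264, 37]);
translate([113, 112, 0]) cube([40, 40, 383]);
translate([365, 112, 0]) cube([40, 40, 383]);
translate([113, 336, 0]) cube([40, 40, 383]);
translate([365, 336, 0]) cube([40, 40, 383]);
translate([153, 112, 220]) cube([212, 40, 23]);
translate([153, 336, 220]) cube([212, 40, 23]);
translate([113, 152, 220]) cube([40, 184, 23]);
translate([365, 152, 220]) cube([40, 184, 23]);


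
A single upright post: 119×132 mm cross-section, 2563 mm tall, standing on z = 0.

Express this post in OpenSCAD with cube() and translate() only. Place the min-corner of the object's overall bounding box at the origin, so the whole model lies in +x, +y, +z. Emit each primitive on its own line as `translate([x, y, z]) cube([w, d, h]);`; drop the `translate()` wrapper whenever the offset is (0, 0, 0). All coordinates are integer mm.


cube([119, 132, 2563]);


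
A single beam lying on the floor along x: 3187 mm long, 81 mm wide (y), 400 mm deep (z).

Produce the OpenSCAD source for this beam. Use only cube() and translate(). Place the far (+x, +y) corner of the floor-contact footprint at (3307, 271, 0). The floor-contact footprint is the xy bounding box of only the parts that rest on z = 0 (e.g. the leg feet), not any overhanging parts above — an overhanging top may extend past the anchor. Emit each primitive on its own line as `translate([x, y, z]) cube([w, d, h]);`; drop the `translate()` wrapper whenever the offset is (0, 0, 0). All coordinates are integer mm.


translate([120, 190, 0]) cube([3187, 81, 400]);


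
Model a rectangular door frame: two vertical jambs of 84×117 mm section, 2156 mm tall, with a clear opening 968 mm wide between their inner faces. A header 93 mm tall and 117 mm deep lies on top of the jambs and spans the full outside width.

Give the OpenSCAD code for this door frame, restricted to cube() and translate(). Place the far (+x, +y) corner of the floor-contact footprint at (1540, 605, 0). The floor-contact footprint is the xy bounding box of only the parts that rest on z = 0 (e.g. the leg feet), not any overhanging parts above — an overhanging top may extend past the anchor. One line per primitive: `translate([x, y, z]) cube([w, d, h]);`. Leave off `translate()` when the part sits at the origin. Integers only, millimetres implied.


translate([404, 488, 0]) cube([84, 117, 2156]);
translate([1456, 488, 0]) cube([84, 117, 2156]);
translate([404, 488, 2156]) cube([1136, 117, 93]);


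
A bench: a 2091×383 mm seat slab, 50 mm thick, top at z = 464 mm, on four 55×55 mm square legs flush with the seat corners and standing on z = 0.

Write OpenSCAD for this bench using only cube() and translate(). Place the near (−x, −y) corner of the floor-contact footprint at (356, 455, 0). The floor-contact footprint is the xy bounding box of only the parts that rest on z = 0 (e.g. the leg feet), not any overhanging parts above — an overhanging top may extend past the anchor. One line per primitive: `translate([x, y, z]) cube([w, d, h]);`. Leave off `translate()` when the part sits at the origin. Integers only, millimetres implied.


translate([356, 455, 414]) cube([2091, 383, 50]);
translate([356, 455, 0]) cube([55, 55, 414]);
translate([356, 783, 0]) cube([55, 55, 414]);
translate([2392, 455, 0]) cube([55, 55, 414]);
translate([2392, 783, 0]) cube([55, 55, 414]);


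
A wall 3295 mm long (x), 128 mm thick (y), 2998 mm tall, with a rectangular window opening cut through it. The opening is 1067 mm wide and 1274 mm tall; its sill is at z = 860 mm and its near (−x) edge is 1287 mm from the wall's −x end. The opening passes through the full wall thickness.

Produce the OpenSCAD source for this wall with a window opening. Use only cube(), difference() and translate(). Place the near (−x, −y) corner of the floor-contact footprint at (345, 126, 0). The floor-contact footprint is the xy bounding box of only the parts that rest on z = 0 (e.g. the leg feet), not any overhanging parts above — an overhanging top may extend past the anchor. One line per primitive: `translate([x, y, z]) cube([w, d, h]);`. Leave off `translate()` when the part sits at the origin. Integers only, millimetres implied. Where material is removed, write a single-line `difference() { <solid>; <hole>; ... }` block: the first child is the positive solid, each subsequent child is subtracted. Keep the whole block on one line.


difference() { translate([345, 126, 0]) cube([3295, 128, 2998]); translate([1632, 126, 860]) cube([1067, 128, 1274]); }


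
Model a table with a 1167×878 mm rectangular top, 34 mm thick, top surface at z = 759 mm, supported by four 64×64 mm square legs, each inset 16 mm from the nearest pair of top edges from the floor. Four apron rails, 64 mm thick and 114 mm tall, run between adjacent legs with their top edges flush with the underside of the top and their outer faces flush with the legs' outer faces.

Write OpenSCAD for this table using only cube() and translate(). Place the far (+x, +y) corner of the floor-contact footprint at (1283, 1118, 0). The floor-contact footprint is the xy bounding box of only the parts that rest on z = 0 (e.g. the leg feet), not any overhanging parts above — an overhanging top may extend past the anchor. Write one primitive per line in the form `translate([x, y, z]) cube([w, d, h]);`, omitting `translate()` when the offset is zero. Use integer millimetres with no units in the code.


translate([132, 256, 725]) cube([1167, 878, 34]);
translate([148, 272, 0]) cube([64, 64, 725]);
translate([1219, 272, 0]) cube([64, 64, 725]);
translate([148, 1054, 0]) cube([64, 64, 725]);
translate([1219, 1054, 0]) cube([64, 64, 725]);
translate([212, 272, 611]) cube([1007, 64, 114]);
translate([212, 1054, 611]) cube([1007, 64, 114]);
translate([148, 336, 611]) cube([64, 718, 114]);
translate([1219, 336, 611]) cube([64, 718, 114]);


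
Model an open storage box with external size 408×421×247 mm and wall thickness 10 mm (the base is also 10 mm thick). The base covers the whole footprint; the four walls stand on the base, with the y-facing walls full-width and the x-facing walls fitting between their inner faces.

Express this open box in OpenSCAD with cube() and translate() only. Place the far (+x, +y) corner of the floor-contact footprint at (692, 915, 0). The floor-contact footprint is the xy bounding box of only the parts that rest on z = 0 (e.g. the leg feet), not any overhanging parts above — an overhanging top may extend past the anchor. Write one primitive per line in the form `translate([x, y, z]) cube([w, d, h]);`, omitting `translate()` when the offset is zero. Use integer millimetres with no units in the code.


translate([284, 494, 0]) cube([408, 421, 10]);
translate([284, 494, 10]) cube([408, 10, 237]);
translate([284, 905, 10]) cube([408, 10, 237]);
translate([284, 504, 10]) cube([10, 401, 237]);
translate([682, 504, 10]) cube([10, 401, 237]);


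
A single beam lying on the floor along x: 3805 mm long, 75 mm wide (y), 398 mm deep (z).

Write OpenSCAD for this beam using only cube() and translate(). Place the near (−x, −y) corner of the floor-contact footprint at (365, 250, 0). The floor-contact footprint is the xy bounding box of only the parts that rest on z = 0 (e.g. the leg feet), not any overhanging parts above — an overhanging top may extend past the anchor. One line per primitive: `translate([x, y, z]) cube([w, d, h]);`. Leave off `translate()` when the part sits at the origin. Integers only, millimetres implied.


translate([365, 250, 0]) cube([3805, 75, 398]);


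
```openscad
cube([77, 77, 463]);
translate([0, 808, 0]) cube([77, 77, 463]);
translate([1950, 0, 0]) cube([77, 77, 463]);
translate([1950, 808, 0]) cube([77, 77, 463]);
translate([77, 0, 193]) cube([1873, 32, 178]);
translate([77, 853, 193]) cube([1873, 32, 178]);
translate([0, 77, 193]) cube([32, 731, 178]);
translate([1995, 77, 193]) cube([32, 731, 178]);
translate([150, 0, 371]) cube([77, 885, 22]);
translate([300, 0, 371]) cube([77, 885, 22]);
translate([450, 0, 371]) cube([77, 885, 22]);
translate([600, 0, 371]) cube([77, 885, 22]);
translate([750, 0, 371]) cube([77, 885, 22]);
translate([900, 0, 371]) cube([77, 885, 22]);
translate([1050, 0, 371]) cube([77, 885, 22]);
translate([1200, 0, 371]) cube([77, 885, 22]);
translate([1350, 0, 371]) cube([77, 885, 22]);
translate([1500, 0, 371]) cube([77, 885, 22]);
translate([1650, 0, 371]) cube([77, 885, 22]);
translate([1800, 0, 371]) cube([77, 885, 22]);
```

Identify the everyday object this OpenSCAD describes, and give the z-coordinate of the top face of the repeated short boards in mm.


A bed frame. The slat-top height is 393 mm.

Four posts, four rails, and a row of slats — a bed frame. Slats sit on the rails at z = 193 + 178 = 371; with slat thickness 22, the top is 393 mm.


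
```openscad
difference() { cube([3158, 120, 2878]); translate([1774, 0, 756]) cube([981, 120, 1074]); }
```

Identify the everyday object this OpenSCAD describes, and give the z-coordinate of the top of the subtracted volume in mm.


A wall with a window opening. The window head height is 1830 mm.

A wall with a rectangular opening subtracted — a window. Sill at z = 756, opening 1074 mm tall, so the head is at 756 + 1074 = 1830 mm.


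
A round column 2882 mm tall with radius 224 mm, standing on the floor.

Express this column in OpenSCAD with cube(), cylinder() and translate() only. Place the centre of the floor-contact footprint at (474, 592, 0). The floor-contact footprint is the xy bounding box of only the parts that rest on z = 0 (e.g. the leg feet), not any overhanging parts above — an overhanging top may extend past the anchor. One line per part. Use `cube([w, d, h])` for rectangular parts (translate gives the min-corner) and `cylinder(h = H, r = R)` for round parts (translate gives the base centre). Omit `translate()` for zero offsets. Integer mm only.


translate([474, 592, 0]) cylinder(h = 2882, r = 224);


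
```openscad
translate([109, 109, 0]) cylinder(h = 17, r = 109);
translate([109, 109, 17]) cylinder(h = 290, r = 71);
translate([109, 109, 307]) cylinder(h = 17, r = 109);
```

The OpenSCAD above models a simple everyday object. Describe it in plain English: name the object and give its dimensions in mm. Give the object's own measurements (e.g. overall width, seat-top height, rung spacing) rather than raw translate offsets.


A spool: two coaxial disc flanges of radius 109 mm and thickness 17 mm, joined by a core cylinder of radius 71 mm and height 290 mm. The lower flange rests on z = 0 and the three cylinders share a vertical axis.


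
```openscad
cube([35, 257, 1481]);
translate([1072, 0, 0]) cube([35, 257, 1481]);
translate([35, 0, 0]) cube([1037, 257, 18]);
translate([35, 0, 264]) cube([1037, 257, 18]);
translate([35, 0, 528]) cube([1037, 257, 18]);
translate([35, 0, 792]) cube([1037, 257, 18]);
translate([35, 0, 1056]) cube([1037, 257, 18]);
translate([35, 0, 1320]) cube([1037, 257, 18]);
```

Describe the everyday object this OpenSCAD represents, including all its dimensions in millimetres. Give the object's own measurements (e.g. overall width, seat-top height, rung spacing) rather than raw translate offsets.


An open bookshelf. Two side panels, each 35 mm thick, 257 mm deep and 1481 mm tall, stand 1107 mm apart (outside-to-outside). Between them sit 6 shelves, each 18 mm thick and 257 mm deep, spanning the full gap between the sides. The bottom shelf rests on the floor (its underside at z = 0) and the clear gap between one shelf's top and the next shelf's underside is 246 mm.


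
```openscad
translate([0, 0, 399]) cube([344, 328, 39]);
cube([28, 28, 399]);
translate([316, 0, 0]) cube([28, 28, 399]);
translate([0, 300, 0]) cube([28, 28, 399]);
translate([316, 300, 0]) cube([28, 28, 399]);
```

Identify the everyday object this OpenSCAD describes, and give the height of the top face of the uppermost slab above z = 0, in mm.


A stool. The seat height is 438 mm.

A 344×328×39 slab at z = 399 on four corner posts — a stool. The seat top is 399 + 39 = 438 mm.


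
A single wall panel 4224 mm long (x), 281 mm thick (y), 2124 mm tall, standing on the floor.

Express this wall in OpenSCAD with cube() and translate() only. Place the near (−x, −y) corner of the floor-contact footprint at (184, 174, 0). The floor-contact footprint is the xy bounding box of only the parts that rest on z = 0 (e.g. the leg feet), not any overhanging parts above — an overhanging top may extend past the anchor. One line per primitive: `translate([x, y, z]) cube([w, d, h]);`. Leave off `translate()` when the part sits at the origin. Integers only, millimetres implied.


translate([184, 174, 0]) cube([4224, 281, 2124]);


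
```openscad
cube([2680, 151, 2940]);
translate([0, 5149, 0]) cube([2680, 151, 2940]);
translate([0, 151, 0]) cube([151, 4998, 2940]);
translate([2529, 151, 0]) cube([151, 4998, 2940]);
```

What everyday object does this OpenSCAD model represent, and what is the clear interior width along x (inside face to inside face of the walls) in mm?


A house (or room) frame. The interior width is 2378 mm.

Four 2940 mm walls enclosing a rectangle with no floor or roof — a room or house frame. Outside width is 2680 mm and wall thickness is 151 mm, so the interior width is 2680 − 2 × 151 = 2378 mm.


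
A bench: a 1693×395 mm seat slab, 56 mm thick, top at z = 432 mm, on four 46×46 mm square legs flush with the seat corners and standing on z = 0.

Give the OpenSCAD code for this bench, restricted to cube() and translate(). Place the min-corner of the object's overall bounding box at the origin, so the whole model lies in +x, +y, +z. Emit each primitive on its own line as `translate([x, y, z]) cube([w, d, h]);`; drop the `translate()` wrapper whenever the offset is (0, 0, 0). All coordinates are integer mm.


translate([0, 0, 376]) cube([1693, 395, 56]);
cube([46, 46, 376]);
translate([0, 349, 0]) cube([46, 46, 376]);
translate([1647, 0, 0]) cube([46, 46, 376]);
translate([1647, 349, 0]) cube([46, 46, 376]);


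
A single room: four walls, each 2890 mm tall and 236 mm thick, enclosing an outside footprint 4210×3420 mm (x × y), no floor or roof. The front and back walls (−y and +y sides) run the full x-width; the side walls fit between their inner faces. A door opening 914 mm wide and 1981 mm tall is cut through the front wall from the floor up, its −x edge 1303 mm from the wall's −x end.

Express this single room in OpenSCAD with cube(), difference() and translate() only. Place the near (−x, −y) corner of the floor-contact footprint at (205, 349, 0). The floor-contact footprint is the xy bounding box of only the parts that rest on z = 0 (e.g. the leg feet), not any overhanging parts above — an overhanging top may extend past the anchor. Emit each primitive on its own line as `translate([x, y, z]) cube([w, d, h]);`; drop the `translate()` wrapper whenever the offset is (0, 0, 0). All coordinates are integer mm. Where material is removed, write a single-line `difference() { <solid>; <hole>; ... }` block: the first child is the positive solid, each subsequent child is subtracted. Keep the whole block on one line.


difference() { translate([205, 349, 0]) cube([4210, 236, 2890]); translate([1508, 349, 0]) cube([914, 236, 1981]); }
translate([205, 3533, 0]) cube([4210, 236, 2890]);
translate([205, 585, 0]) cube([236, 2948, 2890]);
translate([4179, 585, 0]) cube([236, 2948, 2890]);


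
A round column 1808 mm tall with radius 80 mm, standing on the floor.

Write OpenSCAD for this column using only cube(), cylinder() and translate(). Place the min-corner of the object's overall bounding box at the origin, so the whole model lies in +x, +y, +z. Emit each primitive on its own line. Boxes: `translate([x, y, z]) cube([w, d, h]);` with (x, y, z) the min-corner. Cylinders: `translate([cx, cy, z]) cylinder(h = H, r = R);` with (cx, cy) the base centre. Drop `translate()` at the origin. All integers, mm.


translate([80, 80, 0]) cylinder(h = 1808, r = 80);


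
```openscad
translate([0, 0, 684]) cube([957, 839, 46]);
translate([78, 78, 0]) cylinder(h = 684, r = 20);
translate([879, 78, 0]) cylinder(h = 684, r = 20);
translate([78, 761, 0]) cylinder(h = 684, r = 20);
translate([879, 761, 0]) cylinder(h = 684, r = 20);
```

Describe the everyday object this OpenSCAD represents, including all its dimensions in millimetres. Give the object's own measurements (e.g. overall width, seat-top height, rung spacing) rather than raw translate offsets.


A rectangular dining table. The top is 957×839×46 mm with its upper surface at z = 730 mm. It stands on four round legs of 40 mm diameter, each leg's bounding box inset 58 mm from the nearest pair of top edges, running from the floor to the underside of the top.


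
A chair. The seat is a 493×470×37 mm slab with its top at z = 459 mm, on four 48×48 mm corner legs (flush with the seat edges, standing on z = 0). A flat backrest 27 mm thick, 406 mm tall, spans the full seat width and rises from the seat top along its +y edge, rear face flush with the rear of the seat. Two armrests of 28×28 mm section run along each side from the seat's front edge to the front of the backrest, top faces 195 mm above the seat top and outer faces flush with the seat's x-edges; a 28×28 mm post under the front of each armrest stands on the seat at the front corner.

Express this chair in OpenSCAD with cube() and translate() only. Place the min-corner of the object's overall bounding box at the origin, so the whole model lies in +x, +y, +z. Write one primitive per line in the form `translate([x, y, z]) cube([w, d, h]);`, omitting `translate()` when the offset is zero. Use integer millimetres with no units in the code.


// leg_h = 459 - 37 = 422
// arm post h = 195 - 28 = 167
translate([0, 0, 422]) cube([493, 470, 37]);
cube([48, 48, 422]);
translate([445, 0, 0]) cube([48, 48, 422]);
translate([0, 422, 0]) cube([48, 48, 422]);
translate([445, 422, 0]) cube([48, 48, 422]);
translate([0, 443, 459]) cube([493, 27, 406]);
translate([0, 0, 626]) cube([28, 443, 28]);
translate([465, 0, 626]) cube([28, 443, 28]);
translate([0, 0, 459]) cube([28, 28, 167]);
translate([465, 0, 459]) cube([28, 28, 167]);


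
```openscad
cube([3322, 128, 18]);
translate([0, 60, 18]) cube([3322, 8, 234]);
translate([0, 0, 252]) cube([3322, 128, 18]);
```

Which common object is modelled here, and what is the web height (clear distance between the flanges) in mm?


An I-beam. The web height is 234 mm.

Two wide flanges with a thin centred web — an I-beam. Overall 270 mm minus two 18 mm flanges gives a web of 270 − 2·18 = 234 mm.


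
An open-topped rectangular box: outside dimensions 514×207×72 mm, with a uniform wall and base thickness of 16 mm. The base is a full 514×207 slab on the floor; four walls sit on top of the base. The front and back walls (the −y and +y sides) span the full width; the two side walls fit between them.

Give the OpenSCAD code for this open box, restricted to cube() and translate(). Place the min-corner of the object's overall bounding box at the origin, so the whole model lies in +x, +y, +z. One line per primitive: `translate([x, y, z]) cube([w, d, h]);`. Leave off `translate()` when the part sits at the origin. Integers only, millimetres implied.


cube([514, 207, 16]);
translate([0, 0, 16]) cube([514, 16, 56]);
translate([0, 191, 16]) cube([514, 16, 56]);
translate([0, 16, 16]) cube([16, 175, 56]);
translate([498, 16, 16]) cube([16, 175, 56]);


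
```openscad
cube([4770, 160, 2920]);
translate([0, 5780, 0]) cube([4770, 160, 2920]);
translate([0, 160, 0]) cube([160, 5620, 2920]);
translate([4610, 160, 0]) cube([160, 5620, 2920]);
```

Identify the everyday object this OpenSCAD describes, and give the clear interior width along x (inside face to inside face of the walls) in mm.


A house (or room) frame. The interior width is 4450 mm.

Four 2920 mm walls enclosing a rectangle with no floor or roof — a room or house frame. Outside width is 4770 mm and wall thickness is 160 mm, so the interior width is 4770 − 2 × 160 = 4450 mm.


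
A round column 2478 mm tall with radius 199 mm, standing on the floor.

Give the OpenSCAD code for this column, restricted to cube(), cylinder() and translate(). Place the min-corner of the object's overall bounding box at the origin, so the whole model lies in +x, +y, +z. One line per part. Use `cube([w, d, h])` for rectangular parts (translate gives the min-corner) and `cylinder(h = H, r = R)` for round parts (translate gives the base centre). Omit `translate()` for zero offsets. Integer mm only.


translate([199, 199, 0]) cylinder(h = 2478, r = 199);


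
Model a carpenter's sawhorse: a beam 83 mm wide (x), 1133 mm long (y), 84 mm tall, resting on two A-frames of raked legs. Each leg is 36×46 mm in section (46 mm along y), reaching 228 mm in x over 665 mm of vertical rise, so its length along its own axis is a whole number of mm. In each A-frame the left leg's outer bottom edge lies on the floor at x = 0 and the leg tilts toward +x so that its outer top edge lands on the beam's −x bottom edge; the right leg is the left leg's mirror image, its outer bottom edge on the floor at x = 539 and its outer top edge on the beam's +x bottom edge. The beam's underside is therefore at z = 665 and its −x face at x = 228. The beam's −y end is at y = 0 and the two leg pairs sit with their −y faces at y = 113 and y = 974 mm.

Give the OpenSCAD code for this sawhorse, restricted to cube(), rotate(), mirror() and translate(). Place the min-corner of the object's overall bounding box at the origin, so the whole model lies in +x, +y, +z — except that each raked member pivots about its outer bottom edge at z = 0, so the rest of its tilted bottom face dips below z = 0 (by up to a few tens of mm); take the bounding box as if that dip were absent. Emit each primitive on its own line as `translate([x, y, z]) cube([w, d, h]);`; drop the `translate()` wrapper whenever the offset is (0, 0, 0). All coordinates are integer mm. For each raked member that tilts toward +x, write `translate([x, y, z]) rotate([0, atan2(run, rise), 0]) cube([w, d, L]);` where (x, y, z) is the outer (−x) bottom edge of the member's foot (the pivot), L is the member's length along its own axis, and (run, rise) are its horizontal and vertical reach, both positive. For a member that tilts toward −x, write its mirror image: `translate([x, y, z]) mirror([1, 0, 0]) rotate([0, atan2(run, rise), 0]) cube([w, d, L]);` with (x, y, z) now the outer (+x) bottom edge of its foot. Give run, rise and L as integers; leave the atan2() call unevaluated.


// leg length = √(228² + 665²) = 703
// right-leg outer foot x = 2·228 + 83 = 539
// beam min-corner = (228, 0, 665)
translate([228, 0, 665]) cube([83, 1133, 84]);
translate([0, 113, 0]) rotate([0, atan2(228, 665), 0]) cube([36, 46, 703]);
translate([539, 113, 0]) mirror([1, 0, 0]) rotate([0, atan2(228, 665), 0]) cube([36, 46, 703]);
translate([0, 974, 0]) rotate([0, atan2(228, 665), 0]) cube([36, 46, 703]);
translate([539, 974, 0]) mirror([1, 0, 0]) rotate([0, atan2(228, 665), 0]) cube([36, 46, 703]);


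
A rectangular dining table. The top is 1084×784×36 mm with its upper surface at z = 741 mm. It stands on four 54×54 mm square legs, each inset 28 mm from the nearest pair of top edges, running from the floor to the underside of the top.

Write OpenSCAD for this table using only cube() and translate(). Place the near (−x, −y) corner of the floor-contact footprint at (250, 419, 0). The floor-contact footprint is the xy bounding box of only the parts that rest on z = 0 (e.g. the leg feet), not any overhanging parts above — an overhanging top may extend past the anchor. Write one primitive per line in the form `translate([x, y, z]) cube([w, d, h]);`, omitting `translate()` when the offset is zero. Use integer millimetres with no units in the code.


// leg_h = 741 - 36 = 705
translate([222, 391, 705]) cube([1084, 784, 36]);
translate([250, 419, 0]) cube([54, 54, 705]);
translate([1224, 419, 0]) cube([54, 54, 705]);
translate([250, 1093, 0]) cube([54, 54, 705]);
translate([1224, 1093, 0]) cube([54, 54, 705]);


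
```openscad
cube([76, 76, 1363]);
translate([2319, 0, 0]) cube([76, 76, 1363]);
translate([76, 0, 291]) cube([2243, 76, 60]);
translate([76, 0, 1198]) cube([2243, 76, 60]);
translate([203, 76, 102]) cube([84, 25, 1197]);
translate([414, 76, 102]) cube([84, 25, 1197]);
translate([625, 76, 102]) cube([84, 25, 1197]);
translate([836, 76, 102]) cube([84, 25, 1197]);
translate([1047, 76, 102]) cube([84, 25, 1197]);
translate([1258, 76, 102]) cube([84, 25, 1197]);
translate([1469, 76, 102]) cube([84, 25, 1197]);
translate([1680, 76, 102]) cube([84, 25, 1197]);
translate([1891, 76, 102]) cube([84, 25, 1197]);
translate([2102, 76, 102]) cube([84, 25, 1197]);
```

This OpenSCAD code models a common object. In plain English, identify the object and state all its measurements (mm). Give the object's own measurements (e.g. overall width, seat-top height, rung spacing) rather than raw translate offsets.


A fence section. Two 76×76 mm posts, 1363 mm tall, stand on the floor with a clear span of 2243 mm between their inner faces. Two horizontal rails of 76×60 mm section span the gap between the posts with their undersides at z = 291 mm and z = 1198 mm, flush with the posts' −y face. 10 pickets, each 84 mm wide, 25 mm thick and 1197 mm tall, are fixed to the +y face of the rails with their bottoms at z = 102 mm, spaced across the span with a 127 mm gap after the −x post and between neighbouring pickets, with 133 mm left before the +x post.


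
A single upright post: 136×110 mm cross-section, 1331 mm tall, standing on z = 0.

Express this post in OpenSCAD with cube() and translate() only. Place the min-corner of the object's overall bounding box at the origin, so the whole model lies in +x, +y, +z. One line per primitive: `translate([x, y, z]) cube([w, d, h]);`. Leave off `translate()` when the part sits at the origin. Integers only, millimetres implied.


cube([136, 110, 1331]);


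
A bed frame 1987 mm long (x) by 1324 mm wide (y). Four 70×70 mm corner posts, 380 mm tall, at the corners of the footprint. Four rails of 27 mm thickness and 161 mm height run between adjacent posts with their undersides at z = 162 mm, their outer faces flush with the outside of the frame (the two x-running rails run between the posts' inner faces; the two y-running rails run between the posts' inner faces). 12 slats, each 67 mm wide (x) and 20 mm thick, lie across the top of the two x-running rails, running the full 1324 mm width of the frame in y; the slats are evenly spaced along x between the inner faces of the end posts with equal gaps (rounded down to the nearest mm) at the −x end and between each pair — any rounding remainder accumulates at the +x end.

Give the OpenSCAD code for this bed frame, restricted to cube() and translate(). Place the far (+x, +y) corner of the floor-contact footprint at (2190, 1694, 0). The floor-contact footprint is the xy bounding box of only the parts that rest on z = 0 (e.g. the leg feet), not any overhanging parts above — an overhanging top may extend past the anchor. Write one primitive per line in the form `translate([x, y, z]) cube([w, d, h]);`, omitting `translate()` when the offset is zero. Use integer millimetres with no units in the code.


// slat z = rail_z + rail_h = 162 + 161 = 323
// slat gap = ⌊(1847 − 12·67) / 13⌋ = 80
translate([203, 370, 0]) cube([70, 70, 380]);
translate([203, 1624, 0]) cube([70, 70, 380]);
translate([2120, 370, 0]) cube([70, 70, 380]);
translate([2120, 1624, 0]) cube([70, 70, 380]);
translate([273, 370, 162]) cube([1847, 27, 161]);
translate([273, 1667, 162]) cube([1847, 27, 161]);
translate([203, 440, 162]) cube([27, 1184, 161]);
translate([2163, 440, 162]) cube([27, 1184, 161]);
translate([353, 370, 323]) cube([67, 1324, 20]);
translate([500, 370, 323]) cube([67, 1324, 20]);
translate([647, 370, 323]) cube([67, 1324, 20]);
translate([794, 370, 323]) cube([67, 1324, 20]);
translate([941, 370, 323]) cube([67, 1324, 20]);
translate([1088, 370, 323]) cube([67, 1324, 20]);
translate([1235, 370, 323]) cube([67, 1324, 20]);
translate([1382, 370, 323]) cube([67, 1324, 20]);
translate([1529, 370, 323]) cube([67, 1324, 20]);
translate([1676, 370, 323]) cube([67, 1324, 20]);
translate([1823, 370, 323]) cube([67, 1324, 20]);
translate([1970, 370, 323]) cube([67, 1324, 20]);


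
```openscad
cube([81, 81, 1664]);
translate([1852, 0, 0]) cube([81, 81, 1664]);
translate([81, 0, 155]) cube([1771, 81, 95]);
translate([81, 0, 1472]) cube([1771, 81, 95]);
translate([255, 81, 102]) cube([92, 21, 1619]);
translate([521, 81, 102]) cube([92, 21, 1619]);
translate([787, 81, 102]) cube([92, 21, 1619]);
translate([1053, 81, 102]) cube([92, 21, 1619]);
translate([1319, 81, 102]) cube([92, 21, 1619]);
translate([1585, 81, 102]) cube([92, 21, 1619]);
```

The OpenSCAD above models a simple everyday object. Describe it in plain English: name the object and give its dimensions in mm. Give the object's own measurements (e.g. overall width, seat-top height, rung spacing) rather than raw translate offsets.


A fence section. Two 81×81 mm posts, 1664 mm tall, stand on the floor with a clear span of 1771 mm between their inner faces. Two horizontal rails of 81×95 mm section span the gap between the posts with their undersides at z = 155 mm and z = 1472 mm, flush with the posts' −y face. 6 pickets, each 92 mm wide, 21 mm thick and 1619 mm tall, are fixed to the +y face of the rails with their bottoms at z = 102 mm, spaced across the span with a 174 mm gap after the −x post and between neighbouring pickets, with 175 mm left before the +x post.


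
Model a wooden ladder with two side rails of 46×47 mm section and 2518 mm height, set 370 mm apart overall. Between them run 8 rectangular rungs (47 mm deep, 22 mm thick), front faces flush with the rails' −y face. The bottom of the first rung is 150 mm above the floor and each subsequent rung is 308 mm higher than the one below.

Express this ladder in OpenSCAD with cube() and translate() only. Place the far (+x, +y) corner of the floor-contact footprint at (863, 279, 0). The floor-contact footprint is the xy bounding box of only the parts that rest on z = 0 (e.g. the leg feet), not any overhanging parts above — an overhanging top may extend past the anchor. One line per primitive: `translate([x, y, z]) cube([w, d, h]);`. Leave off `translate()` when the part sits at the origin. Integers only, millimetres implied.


// rung span = 370 - 2*46 = 278
// rung[k] z = 150 + k*308
translate([493, 232, 0]) cube([46, 47, 2518]);
translate([817, 232, 0]) cube([46, 47, 2518]);
translate([539, 232, 150]) cube([278, 47, 22]);
translate([539, 232, 458]) cube([278, 47, 22]);
translate([539, 232, 766]) cube([278, 47, 22]);
translate([539, 232, 1074]) cube([278, 47, 22]);
translate([539, 232, 1382]) cube([278, 47, 22]);
translate([539, 232, 1690]) cube([278, 47, 22]);
translate([539, 232, 1998]) cube([278, 47, 22]);
translate([539, 232, 2306]) cube([278, 47, 22]);


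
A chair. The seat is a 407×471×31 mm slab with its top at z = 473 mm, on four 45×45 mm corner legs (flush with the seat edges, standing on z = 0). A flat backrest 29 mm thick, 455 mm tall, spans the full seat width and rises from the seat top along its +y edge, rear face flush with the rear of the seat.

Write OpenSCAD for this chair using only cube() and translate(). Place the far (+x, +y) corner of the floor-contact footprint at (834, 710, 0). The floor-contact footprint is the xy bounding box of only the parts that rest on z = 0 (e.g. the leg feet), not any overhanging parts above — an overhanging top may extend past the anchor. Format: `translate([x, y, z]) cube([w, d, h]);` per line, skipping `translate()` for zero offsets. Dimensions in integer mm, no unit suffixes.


translate([427, 239, 442]) cube([407, 471, 31]);
translate([427, 239, 0]) cube([45, 45, 442]);
translate([789, 239, 0]) cube([45, 45, 442]);
translate([427, 665, 0]) cube([45, 45, 442]);
translate([789, 665, 0]) cube([45, 45, 442]);
translate([427, 681, 473]) cube([407, 29, 455]);


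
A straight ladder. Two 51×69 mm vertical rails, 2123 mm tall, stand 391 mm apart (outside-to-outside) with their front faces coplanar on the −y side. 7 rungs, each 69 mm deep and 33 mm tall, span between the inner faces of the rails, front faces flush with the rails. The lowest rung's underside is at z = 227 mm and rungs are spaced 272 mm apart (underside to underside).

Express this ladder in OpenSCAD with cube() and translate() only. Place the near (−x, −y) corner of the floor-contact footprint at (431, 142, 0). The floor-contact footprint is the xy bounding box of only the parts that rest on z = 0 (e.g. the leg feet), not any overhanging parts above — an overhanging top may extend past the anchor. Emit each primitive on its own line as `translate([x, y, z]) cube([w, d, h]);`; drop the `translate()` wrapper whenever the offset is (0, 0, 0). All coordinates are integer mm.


translate([431, 142, 0]) cube([51, 69, 2123]);
translate([771, 142, 0]) cube([51, 69, 2123]);
translate([482, 142, 227]) cube([289, 69, 33]);
translate([482, 142, 499]) cube([289, 69, 33]);
translate([482, 142, 771]) cube([289, 69, 33]);
translate([482, 142, 1043]) cube([289, 69, 33]);
translate([482, 142, 1315]) cube([289, 69, 33]);
translate([482, 142, 1587]) cube([289, 69, 33]);
translate([482, 142, 1859]) cube([289, 69, 33]);


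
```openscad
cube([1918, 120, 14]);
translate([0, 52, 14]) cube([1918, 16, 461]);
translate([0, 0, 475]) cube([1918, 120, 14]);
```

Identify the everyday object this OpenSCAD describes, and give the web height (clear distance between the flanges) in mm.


An I-beam. The web height is 461 mm.

Two wide flanges with a thin centred web — an I-beam. Overall 489 mm minus two 14 mm flanges gives a web of 489 − 2·14 = 461 mm.


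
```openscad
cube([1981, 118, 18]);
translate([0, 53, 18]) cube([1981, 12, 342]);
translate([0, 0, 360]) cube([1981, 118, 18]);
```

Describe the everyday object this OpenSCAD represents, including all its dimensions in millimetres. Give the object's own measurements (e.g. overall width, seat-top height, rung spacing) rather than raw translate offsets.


An I-beam lying along x, 1981 mm long. Overall section height 378 mm. Two flanges 118 mm wide (y) and 18 mm thick, one on the floor and one at the top; a web 12 mm thick runs between them, centred on the flange width.


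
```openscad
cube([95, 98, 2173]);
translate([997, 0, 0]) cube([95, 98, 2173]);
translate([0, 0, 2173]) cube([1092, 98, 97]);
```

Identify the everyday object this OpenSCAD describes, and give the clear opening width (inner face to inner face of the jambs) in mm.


A door frame. The clear opening width is 902 mm.

Two 2173 mm tall posts with a header on top — a door frame. The left jamb is 95 mm wide at x = 0; the right jamb starts at x = 997. The clear opening is 997 − 95 = 902 mm.


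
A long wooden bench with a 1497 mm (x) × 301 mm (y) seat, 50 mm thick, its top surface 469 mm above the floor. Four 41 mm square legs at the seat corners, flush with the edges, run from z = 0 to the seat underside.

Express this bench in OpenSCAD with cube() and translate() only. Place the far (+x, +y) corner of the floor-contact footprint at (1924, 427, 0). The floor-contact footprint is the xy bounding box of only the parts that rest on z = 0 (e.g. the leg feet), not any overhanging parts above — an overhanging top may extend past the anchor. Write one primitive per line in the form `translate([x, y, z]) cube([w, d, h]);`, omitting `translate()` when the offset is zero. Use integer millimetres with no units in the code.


translate([427, 126, 419]) cube([1497, 301, 50]);
translate([427, 126, 0]) cube([41, 41, 419]);
translate([427, 386, 0]) cube([41, 41, 419]);
translate([1883, 126, 0]) cube([41, 41, 419]);
translate([1883, 386, 0]) cube([41, 41, 419]);


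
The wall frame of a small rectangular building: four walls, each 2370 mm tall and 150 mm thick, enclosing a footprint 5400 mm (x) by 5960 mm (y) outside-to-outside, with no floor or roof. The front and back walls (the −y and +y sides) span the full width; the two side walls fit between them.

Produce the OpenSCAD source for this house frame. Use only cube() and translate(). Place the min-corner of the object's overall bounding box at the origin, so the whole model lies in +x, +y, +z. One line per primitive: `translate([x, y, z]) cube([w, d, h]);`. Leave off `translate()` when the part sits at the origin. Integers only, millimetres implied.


cube([5400, 150, 2370]);
translate([0, 5810, 0]) cube([5400, 150, 2370]);
translate([0, 150, 0]) cube([150, 5660, 2370]);
translate([5250, 150, 0]) cube([150, 5660, 2370]);


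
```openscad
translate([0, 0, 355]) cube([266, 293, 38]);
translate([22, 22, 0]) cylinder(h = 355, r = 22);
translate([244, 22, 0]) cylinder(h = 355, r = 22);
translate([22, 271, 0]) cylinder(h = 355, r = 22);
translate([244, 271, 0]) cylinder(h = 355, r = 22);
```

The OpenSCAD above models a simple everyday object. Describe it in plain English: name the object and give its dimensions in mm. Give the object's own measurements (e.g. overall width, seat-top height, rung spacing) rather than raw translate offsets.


A four-legged stool. The seat is a 266×293×38 mm slab whose top surface is at z = 393 mm; four round legs, each 44 mm in diameter, run from the floor (z = 0) to the underside of the seat, each leg's axis is inset half a diameter from the nearest pair of seat edges (so the leg's bounding box is flush with the corner).


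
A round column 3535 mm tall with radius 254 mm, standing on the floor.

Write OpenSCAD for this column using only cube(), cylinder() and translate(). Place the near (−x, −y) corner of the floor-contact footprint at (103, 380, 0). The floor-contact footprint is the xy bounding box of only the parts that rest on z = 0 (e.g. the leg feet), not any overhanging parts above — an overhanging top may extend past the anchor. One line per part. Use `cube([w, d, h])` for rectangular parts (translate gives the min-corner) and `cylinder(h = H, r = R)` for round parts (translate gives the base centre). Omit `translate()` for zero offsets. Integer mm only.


translate([357, 634, 0]) cylinder(h = 3535, r = 254);


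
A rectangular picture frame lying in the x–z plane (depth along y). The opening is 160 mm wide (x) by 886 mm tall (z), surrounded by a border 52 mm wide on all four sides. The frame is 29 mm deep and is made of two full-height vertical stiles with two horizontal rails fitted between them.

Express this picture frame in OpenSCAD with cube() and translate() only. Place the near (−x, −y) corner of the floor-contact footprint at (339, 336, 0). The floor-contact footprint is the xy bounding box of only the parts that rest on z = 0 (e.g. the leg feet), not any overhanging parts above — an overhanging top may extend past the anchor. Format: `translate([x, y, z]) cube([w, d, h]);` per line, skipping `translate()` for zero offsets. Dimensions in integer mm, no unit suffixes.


translate([339, 336, 0]) cube([52, 29, 990]);
translate([551, 336, 0]) cube([52, 29, 990]);
translate([391, 336, 0]) cube([160, 29, 52]);
translate([391, 336, 938]) cube([160, 29, 52]);
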